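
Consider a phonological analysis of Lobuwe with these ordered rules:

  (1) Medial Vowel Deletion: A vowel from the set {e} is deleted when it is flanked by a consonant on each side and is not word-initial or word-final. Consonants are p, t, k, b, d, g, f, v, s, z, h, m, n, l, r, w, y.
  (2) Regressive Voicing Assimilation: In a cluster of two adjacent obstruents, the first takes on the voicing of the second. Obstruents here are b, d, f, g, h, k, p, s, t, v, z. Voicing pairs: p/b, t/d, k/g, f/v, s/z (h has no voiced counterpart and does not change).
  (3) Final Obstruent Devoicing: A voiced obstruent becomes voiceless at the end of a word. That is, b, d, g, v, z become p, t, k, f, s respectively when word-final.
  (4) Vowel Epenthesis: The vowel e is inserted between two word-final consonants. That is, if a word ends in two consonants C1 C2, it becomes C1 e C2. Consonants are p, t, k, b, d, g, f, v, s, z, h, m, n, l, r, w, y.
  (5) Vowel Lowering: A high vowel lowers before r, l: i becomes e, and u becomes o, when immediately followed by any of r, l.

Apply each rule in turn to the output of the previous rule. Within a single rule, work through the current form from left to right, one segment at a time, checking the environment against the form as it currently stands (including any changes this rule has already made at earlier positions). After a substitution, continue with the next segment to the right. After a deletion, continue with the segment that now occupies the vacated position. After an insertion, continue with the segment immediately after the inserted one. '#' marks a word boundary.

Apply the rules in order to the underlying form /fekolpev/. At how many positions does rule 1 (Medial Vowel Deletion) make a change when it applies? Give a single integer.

2

(1) Medial Vowel Deletion: [fekolpev] → [fkolpv]
(2) Regressive Voicing Assimilation: [fkolpv] → [fkolbv]
(3) Final Obstruent Devoicing: [fkolbv] → [fkolbf]
(4) Vowel Epenthesis: [fkolbf] → [fkolbef]
(5) Vowel Lowering: no change — [fkolbef]
Rule 1 changed 2 position(s).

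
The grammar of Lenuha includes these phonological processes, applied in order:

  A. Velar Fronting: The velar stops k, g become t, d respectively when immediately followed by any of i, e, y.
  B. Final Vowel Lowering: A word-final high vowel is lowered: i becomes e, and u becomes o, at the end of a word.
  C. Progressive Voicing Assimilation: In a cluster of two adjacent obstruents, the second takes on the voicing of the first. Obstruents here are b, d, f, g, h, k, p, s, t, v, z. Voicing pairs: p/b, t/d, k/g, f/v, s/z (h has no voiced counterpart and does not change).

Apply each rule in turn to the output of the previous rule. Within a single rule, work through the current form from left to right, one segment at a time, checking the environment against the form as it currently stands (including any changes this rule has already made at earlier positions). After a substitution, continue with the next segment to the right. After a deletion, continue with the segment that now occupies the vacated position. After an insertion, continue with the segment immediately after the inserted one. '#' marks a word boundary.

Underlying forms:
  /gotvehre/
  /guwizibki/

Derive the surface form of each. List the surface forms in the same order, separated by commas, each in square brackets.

[gotfehre], [guwizibde]

/gotvehre/:
  A Velar Fronting: no change — [gotvehre]
  B Final Vowel Lowering: no change — [gotvehre]
  C Progressive Voicing Assimilation: [gotvehre] → [gotfehre]
/guwizibki/:
  A Velar Fronting: [guwizibki] → [guwizibti]
  B Final Vowel Lowering: [guwizibti] → [guwizibte]
  C Progressive Voicing Assimilation: [guwizibte] → [guwizibde]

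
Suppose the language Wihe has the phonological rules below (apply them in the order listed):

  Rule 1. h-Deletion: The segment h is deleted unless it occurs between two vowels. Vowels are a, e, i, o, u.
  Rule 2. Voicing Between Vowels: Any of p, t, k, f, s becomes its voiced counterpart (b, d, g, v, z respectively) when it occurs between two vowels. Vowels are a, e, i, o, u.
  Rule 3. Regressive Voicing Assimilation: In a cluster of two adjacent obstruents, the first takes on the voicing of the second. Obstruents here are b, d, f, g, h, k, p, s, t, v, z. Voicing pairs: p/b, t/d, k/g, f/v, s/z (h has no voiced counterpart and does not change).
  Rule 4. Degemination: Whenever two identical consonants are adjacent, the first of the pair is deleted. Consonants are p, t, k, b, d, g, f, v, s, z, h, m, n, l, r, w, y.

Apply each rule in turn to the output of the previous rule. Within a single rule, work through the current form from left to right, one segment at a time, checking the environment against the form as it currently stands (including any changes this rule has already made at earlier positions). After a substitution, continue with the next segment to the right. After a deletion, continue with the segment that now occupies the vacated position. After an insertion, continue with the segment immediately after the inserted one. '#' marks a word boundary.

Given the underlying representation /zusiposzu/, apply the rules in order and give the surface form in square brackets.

[zuzibozu]

Rule 1 h-Deletion: no change — [zusiposzu]
Rule 2 Voicing Between Vowels: [zusiposzu] → [zuziboszu]
Rule 3 Regressive Voicing Assimilation: [zuziboszu] → [zuzibozzu]
Rule 4 Degemination: [zuzibozzu] → [zuzibozu]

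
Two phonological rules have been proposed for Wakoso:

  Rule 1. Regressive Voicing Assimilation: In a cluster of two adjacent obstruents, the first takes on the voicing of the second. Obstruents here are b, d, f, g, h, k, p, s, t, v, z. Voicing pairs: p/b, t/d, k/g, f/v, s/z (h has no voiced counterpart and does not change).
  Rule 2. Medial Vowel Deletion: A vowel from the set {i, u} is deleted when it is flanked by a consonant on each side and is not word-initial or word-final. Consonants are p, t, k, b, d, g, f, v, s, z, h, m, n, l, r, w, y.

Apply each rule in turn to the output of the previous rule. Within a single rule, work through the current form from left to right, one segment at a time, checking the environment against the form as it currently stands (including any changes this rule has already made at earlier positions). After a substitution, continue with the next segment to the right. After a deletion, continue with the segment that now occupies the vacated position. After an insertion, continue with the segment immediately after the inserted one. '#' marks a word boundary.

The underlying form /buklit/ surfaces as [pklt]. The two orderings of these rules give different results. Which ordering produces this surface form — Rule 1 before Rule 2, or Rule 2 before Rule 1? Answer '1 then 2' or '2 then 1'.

2 then 1

Order 1 then 2:
  1 Regressive Voicing Assimilation: no change — [buklit]
  2 Medial Vowel Deletion: [buklit] → [bklt]
  result: [bklt]
Order 2 then 1:
  2 Medial Vowel Deletion: [buklit] → [bklt]
  1 Regressive Voicing Assimilation: [bklt] → [pklt]
  result: [pklt]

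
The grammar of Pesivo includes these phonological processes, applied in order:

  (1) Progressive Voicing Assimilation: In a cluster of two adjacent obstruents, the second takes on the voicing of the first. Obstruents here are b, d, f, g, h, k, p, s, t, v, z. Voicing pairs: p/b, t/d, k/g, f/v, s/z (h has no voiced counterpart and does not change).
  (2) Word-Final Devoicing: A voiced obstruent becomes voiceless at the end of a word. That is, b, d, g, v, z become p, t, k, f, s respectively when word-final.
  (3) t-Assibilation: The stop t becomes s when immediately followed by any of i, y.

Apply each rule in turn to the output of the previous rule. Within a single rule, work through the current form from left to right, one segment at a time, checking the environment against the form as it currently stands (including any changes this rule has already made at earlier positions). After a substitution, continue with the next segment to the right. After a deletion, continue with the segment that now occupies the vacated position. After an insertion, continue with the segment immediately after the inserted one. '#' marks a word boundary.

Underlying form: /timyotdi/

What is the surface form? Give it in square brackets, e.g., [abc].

(1) Progressive Voicing Assimilation: [timyotdi] → [timyotti]
(2) Word-Final Devoicing: no change — [timyotti]
(3) t-Assibilation: [timyotti] → [simyotsi]

[simyotsi]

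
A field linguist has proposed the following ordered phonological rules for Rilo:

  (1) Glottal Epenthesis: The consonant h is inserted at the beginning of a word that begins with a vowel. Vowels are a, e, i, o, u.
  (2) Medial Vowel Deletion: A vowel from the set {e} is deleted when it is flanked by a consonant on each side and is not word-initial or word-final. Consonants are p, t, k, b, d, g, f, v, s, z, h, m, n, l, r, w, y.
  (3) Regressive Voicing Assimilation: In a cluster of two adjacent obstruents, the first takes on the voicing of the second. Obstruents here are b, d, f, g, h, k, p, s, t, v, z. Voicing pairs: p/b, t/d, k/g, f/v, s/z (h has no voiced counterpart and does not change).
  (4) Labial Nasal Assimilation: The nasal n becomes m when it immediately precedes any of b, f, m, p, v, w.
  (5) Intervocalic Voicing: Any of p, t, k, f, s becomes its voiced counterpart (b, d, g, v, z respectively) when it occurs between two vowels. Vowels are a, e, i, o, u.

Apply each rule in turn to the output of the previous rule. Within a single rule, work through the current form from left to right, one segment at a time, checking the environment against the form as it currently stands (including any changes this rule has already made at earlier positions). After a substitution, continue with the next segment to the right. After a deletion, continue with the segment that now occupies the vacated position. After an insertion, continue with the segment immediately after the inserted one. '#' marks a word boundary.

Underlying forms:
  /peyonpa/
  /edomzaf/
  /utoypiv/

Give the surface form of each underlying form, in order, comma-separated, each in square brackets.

/peyonpa/:
  (1) Glottal Epenthesis: no change — [peyonpa]
  (2) Medial Vowel Deletion: [peyonpa] → [pyonpa]
  (3) Regressive Voicing Assimilation: no change — [pyonpa]
  (4) Labial Nasal Assimilation: [pyonpa] → [pyompa]
  (5) Intervocalic Voicing: no change — [pyompa]
/edomzaf/:
  (1) Glottal Epenthesis: [edomzaf] → [hedomzaf]
  (2) Medial Vowel Deletion: [hedomzaf] → [hdomzaf]
  (3) Regressive Voicing Assimilation: no change — [hdomzaf]
  (4) Labial Nasal Assimilation: no change — [hdomzaf]
  (5) Intervocalic Voicing: no change — [hdomzaf]
/utoypiv/:
  (1) Glottal Epenthesis: [utoypiv] → [hutoypiv]
  (2) Medial Vowel Deletion: no change — [hutoypiv]
  (3) Regressive Voicing Assimilation: no change — [hutoypiv]
  (4) Labial Nasal Assimilation: no change — [hutoypiv]
  (5) Intervocalic Voicing: [hutoypiv] → [hudoypiv]

[pyompa], [hdomzaf], [hudoypiv]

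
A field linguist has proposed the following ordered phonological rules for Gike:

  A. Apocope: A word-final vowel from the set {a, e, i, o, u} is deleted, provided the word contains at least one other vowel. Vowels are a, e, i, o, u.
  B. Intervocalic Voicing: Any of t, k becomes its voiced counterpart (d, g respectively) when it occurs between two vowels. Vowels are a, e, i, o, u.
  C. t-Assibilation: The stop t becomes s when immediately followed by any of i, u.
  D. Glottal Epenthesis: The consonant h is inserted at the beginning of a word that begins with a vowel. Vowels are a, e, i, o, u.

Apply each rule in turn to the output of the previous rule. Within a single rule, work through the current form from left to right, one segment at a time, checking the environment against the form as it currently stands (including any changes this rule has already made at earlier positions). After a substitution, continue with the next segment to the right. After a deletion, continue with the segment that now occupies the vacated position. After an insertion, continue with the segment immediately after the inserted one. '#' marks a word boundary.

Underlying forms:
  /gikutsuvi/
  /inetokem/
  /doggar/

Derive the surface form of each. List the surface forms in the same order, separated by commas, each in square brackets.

/gikutsuvi/:
  A Apocope: [gikutsuvi] → [gikutsuv]
  B Intervocalic Voicing: [gikutsuv] → [gigutsuv]
  C t-Assibilation: no change — [gigutsuv]
  D Glottal Epenthesis: no change — [gigutsuv]
/inetokem/:
  A Apocope: no change — [inetokem]
  B Intervocalic Voicing: [inetokem] → [inedogem]
  C t-Assibilation: no change — [inedogem]
  D Glottal Epenthesis: [inedogem] → [hinedogem]
/doggar/:
  A Apocope: no change — [doggar]
  B Intervocalic Voicing: no change — [doggar]
  C t-Assibilation: no change — [doggar]
  D Glottal Epenthesis: no change — [doggar]

[gigutsuv], [hinedogem], [doggar]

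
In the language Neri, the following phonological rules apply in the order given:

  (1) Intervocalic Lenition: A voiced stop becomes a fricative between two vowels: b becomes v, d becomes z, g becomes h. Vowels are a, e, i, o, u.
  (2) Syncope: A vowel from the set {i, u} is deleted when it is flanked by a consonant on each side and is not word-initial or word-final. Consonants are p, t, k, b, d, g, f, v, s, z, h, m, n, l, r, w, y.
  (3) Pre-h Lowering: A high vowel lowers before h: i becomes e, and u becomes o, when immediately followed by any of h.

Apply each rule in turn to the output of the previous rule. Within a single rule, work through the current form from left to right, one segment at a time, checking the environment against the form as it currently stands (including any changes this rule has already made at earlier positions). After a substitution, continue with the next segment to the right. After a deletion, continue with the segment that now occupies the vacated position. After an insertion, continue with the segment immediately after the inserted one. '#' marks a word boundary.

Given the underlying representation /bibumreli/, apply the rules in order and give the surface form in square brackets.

[bvmreli]

(1) Intervocalic Lenition: [bibumreli] → [bivumreli]
(2) Syncope: [bivumreli] → [bvmreli]
(3) Pre-h Lowering: no change — [bvmreli]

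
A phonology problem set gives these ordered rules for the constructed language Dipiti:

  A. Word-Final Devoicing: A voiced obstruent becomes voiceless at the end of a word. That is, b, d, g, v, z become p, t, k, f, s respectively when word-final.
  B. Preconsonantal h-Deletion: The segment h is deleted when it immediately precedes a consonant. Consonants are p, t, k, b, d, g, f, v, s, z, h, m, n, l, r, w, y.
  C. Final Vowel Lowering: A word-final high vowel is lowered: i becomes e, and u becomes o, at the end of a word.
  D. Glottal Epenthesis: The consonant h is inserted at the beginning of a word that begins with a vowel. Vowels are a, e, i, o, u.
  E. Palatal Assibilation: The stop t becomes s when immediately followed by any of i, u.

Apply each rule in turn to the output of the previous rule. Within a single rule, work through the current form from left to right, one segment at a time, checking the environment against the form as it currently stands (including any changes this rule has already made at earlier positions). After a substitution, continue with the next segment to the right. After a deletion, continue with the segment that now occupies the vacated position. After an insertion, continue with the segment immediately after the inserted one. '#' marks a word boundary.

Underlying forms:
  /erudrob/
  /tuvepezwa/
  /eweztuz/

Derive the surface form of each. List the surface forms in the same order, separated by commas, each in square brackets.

[herudrop], [suvepezwa], [hewezsus]

/erudrob/:
  A Word-Final Devoicing: [erudrob] → [erudrop]
  B Preconsonantal h-Deletion: no change — [erudrop]
  C Final Vowel Lowering: no change — [erudrop]
  D Glottal Epenthesis: [erudrop] → [herudrop]
  E Palatal Assibilation: no change — [herudrop]
/tuvepezwa/:
  A Word-Final Devoicing: no change — [tuvepezwa]
  B Preconsonantal h-Deletion: no change — [tuvepezwa]
  C Final Vowel Lowering: no change — [tuvepezwa]
  D Glottal Epenthesis: no change — [tuvepezwa]
  E Palatal Assibilation: [tuvepezwa] → [suvepezwa]
/eweztuz/:
  A Word-Final Devoicing: [eweztuz] → [eweztus]
  B Preconsonantal h-Deletion: no change — [eweztus]
  C Final Vowel Lowering: no change — [eweztus]
  D Glottal Epenthesis: [eweztus] → [heweztus]
  E Palatal Assibilation: [heweztus] → [hewezsus]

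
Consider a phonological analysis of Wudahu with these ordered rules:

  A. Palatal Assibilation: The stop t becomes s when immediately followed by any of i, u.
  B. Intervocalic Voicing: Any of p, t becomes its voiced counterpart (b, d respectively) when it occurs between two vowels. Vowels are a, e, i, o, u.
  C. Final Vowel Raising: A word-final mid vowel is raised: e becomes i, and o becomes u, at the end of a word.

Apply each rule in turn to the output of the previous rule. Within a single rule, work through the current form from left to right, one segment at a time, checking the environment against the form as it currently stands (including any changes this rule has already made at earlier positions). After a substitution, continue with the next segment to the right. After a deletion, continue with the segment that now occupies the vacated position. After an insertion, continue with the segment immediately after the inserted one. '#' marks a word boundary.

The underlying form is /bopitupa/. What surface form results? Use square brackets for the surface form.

[bobisuba]

A Palatal Assibilation: [bopitupa] → [bopisupa]
B Intervocalic Voicing: [bopisupa] → [bobisuba]
C Final Vowel Raising: no change — [bobisuba]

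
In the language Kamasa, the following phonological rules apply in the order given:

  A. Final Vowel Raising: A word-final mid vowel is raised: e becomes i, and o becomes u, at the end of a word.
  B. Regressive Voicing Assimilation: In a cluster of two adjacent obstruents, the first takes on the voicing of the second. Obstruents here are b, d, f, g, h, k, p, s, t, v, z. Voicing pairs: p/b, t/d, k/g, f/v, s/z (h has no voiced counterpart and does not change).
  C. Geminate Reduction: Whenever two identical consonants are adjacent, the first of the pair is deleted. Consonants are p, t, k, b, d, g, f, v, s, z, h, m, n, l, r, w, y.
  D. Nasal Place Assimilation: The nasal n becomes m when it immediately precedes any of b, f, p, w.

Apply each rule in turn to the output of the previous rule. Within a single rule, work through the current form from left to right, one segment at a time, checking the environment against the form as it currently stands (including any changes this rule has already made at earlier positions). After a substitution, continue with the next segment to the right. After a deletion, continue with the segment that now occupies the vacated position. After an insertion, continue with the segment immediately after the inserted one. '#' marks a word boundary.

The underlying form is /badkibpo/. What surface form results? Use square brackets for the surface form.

A Final Vowel Raising: [badkibpo] → [badkibpu]
B Regressive Voicing Assimilation: [badkibpu] → [batkippu]
C Geminate Reduction: [batkippu] → [batkipu]
D Nasal Place Assimilation: no change — [batkipu]

[batkipu]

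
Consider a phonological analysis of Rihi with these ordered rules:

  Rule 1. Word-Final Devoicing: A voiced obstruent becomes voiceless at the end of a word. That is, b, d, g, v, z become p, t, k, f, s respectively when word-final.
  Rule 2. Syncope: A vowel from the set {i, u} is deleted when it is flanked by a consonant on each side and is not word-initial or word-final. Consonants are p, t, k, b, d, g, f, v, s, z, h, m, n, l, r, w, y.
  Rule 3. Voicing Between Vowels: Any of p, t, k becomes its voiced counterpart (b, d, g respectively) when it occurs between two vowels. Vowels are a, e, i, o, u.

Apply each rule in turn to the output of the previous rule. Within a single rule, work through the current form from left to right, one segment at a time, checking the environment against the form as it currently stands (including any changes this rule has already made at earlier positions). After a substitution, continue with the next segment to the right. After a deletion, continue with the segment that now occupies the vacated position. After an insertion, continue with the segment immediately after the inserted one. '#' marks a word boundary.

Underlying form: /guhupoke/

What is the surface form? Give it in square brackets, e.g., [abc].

[ghpoge]

Rule 1 Word-Final Devoicing: no change — [guhupoke]
Rule 2 Syncope: [guhupoke] → [ghpoke]
Rule 3 Voicing Between Vowels: [ghpoke] → [ghpoge]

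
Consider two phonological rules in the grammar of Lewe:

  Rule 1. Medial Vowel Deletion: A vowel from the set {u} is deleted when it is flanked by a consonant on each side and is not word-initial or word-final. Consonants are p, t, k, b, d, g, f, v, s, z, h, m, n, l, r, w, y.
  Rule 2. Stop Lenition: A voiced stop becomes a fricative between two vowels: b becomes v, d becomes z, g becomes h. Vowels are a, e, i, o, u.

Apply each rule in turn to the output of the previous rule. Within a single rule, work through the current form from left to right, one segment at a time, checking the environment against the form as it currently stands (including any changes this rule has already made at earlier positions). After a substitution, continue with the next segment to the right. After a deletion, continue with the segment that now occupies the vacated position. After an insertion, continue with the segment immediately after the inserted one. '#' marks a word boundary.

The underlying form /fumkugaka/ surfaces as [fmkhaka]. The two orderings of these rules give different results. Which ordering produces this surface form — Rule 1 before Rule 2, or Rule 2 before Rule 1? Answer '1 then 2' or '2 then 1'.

2 then 1

Order 1 then 2:
  1 Medial Vowel Deletion: [fumkugaka] → [fmkgaka]
  2 Stop Lenition: no change — [fmkgaka]
  result: [fmkgaka]
Order 2 then 1:
  2 Stop Lenition: [fumkugaka] → [fumkuhaka]
  1 Medial Vowel Deletion: [fumkuhaka] → [fmkhaka]
  result: [fmkhaka]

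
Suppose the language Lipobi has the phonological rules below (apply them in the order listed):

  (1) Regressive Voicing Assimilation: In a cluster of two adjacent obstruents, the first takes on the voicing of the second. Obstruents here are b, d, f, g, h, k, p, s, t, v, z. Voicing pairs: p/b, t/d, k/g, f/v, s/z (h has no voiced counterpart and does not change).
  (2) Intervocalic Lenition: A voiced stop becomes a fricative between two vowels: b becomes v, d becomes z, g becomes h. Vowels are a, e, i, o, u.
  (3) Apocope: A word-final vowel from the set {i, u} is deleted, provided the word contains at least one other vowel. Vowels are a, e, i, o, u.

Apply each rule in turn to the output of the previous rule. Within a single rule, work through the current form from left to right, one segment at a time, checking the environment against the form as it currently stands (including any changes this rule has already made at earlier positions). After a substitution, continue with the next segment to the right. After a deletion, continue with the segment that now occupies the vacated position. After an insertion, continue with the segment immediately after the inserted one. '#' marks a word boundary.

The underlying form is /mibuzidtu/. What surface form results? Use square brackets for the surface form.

(1) Regressive Voicing Assimilation: [mibuzidtu] → [mibuzittu]
(2) Intervocalic Lenition: [mibuzittu] → [mivuzittu]
(3) Apocope: [mivuzittu] → [mivuzitt]

[mivuzitt]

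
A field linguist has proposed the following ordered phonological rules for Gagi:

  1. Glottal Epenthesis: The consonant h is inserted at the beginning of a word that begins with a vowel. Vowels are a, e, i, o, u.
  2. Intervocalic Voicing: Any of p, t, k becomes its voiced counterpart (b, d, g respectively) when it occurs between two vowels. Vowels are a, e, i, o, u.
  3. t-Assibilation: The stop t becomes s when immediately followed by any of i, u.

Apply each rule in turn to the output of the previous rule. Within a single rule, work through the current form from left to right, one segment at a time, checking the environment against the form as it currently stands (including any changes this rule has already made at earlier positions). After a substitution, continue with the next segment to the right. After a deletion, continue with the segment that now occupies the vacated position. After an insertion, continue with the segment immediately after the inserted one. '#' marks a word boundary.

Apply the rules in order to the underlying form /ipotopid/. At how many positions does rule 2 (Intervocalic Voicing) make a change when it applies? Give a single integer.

3

1 Glottal Epenthesis: [ipotopid] → [hipotopid]
2 Intervocalic Voicing: [hipotopid] → [hibodobid]
3 t-Assibilation: no change — [hibodobid]
Rule 2 changed 3 position(s).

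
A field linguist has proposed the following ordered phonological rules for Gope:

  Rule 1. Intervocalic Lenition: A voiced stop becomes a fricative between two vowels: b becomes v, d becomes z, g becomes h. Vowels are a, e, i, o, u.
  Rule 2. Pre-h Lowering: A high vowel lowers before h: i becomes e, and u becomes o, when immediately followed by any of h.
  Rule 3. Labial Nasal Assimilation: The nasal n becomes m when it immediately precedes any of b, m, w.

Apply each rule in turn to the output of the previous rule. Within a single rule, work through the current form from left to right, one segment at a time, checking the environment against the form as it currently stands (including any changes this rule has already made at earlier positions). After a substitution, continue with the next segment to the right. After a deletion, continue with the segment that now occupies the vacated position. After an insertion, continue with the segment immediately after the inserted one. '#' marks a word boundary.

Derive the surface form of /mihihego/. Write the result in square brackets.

Rule 1 Intervocalic Lenition: [mihihego] → [mihiheho]
Rule 2 Pre-h Lowering: [mihiheho] → [meheheho]
Rule 3 Labial Nasal Assimilation: no change — [meheheho]

[meheheho]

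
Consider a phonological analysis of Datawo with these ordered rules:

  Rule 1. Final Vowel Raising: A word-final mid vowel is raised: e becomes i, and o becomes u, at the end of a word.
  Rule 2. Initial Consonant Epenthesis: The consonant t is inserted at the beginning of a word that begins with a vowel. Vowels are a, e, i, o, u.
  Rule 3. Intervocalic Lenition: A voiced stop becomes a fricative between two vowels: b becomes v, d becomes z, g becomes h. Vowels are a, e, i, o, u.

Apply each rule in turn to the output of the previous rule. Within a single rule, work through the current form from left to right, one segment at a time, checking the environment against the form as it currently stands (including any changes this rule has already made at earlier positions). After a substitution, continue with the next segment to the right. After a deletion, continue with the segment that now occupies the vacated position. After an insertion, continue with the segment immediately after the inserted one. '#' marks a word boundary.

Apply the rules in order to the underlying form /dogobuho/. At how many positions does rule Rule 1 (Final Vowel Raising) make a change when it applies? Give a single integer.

1

Rule 1 Final Vowel Raising: [dogobuho] → [dogobuhu]
Rule 2 Initial Consonant Epenthesis: no change — [dogobuhu]
Rule 3 Intervocalic Lenition: [dogobuhu] → [dohovuhu]
Rule Rule 1 changed 1 position(s).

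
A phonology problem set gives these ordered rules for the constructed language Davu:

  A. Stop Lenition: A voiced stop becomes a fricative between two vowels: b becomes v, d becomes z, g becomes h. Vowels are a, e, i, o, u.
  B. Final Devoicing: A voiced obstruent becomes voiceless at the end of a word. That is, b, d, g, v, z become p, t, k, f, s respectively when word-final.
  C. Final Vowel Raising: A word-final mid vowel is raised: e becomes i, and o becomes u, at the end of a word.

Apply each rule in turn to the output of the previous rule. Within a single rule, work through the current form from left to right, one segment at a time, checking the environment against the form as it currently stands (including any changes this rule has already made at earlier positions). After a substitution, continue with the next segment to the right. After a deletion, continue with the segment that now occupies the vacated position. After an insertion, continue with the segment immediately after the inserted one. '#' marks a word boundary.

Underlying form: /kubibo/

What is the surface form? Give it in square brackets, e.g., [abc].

A Stop Lenition: [kubibo] → [kuvivo]
B Final Devoicing: no change — [kuvivo]
C Final Vowel Raising: [kuvivo] → [kuvivu]

[kuvivu]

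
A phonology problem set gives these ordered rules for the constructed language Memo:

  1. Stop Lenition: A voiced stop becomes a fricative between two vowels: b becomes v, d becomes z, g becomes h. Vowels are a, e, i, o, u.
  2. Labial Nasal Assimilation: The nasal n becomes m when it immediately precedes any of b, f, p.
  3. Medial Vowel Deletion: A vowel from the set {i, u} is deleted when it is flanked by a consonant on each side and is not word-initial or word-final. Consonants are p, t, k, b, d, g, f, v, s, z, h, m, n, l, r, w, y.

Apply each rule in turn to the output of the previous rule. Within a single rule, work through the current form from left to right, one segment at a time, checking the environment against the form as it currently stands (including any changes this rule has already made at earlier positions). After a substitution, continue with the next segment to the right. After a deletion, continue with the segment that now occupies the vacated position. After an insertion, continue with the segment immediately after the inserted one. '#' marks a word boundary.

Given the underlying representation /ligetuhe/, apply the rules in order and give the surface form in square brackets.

[lhethe]

1 Stop Lenition: [ligetuhe] → [lihetuhe]
2 Labial Nasal Assimilation: no change — [lihetuhe]
3 Medial Vowel Deletion: [lihetuhe] → [lhethe]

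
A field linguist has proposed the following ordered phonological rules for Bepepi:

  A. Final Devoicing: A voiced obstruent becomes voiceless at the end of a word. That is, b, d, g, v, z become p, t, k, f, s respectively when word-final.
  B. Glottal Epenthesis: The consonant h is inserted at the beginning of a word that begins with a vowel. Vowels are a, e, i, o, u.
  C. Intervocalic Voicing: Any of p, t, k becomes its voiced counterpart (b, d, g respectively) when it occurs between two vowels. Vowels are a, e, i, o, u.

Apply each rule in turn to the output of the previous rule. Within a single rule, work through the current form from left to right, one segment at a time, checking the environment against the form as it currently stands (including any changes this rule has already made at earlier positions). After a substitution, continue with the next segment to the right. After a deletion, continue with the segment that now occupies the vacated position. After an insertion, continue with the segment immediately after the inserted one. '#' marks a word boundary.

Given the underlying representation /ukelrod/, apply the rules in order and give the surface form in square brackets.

A Final Devoicing: [ukelrod] → [ukelrot]
B Glottal Epenthesis: [ukelrot] → [hukelrot]
C Intervocalic Voicing: [hukelrot] → [hugelrot]

[hugelrot]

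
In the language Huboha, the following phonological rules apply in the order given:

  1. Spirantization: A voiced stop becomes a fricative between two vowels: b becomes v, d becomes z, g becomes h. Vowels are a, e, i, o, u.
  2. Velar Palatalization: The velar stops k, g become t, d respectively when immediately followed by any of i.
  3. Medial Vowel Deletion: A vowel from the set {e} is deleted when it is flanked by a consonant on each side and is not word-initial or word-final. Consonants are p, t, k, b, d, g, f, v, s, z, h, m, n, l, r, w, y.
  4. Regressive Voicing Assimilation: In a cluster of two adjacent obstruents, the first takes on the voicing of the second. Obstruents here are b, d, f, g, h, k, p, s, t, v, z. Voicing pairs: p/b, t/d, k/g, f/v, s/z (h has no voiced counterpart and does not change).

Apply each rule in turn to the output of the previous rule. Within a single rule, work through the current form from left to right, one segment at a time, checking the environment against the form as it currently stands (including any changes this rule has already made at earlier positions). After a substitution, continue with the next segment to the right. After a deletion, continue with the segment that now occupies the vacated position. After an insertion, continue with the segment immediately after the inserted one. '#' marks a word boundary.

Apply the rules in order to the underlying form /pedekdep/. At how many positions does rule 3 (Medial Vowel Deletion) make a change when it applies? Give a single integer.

1 Spirantization: [pedekdep] → [pezekdep]
2 Velar Palatalization: no change — [pezekdep]
3 Medial Vowel Deletion: [pezekdep] → [pzkdp]
4 Regressive Voicing Assimilation: [pzkdp] → [bsgtp]
Rule 3 changed 3 position(s).

3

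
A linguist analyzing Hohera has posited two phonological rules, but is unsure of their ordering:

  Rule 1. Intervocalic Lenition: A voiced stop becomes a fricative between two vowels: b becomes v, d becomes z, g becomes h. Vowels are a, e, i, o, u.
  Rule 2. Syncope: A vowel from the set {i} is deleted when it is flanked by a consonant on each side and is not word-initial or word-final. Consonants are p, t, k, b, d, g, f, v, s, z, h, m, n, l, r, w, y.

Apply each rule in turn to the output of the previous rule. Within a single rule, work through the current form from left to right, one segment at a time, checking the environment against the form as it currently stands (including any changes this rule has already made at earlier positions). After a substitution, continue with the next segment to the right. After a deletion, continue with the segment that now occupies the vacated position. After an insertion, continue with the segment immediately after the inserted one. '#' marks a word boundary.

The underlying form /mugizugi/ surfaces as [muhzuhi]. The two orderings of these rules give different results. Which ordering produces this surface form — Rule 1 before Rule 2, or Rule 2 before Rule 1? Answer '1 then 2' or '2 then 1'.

1 then 2

Order 1 then 2:
  1 Intervocalic Lenition: [mugizugi] → [muhizuhi]
  2 Syncope: [muhizuhi] → [muhzuhi]
  result: [muhzuhi]
Order 2 then 1:
  2 Syncope: [mugizugi] → [mugzugi]
  1 Intervocalic Lenition: [mugzugi] → [mugzuhi]
  result: [mugzuhi]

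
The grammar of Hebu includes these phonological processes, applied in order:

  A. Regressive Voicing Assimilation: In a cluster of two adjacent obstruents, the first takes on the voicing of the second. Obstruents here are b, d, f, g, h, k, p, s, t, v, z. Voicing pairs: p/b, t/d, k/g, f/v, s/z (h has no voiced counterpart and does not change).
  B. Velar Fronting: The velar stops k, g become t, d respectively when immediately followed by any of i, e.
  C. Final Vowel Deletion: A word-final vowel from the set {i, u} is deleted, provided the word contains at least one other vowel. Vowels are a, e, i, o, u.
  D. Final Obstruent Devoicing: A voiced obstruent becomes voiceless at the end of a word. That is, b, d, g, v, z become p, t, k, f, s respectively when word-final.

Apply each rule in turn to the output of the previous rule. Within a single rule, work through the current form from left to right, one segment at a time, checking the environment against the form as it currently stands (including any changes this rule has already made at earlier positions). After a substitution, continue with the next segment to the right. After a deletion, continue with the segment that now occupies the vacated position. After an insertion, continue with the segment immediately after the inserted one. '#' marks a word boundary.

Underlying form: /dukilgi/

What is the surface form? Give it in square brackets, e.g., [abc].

[dutilt]

A Regressive Voicing Assimilation: no change — [dukilgi]
B Velar Fronting: [dukilgi] → [dutildi]
C Final Vowel Deletion: [dutildi] → [dutild]
D Final Obstruent Devoicing: [dutild] → [dutilt]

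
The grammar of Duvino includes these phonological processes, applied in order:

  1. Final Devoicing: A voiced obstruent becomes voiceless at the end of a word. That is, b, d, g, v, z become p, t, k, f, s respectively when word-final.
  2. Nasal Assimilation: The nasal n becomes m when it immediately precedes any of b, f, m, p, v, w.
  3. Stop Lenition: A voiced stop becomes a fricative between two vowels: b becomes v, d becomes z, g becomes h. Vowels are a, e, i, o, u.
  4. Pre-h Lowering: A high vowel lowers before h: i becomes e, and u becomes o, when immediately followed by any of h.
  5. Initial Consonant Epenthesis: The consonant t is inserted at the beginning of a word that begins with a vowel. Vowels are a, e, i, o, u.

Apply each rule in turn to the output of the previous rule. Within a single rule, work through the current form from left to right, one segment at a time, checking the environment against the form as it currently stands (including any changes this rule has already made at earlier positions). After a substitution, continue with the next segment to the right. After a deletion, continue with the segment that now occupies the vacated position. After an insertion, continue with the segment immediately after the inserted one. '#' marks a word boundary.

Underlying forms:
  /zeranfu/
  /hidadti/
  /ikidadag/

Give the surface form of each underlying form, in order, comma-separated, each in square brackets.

[zeramfu], [hizadti], [tikizazak]

/zeranfu/:
  1 Final Devoicing: no change — [zeranfu]
  2 Nasal Assimilation: [zeranfu] → [zeramfu]
  3 Stop Lenition: no change — [zeramfu]
  4 Pre-h Lowering: no change — [zeramfu]
  5 Initial Consonant Epenthesis: no change — [zeramfu]
/hidadti/:
  1 Final Devoicing: no change — [hidadti]
  2 Nasal Assimilation: no change — [hidadti]
  3 Stop Lenition: [hidadti] → [hizadti]
  4 Pre-h Lowering: no change — [hizadti]
  5 Initial Consonant Epenthesis: no change — [hizadti]
/ikidadag/:
  1 Final Devoicing: [ikidadag] → [ikidadak]
  2 Nasal Assimilation: no change — [ikidadak]
  3 Stop Lenition: [ikidadak] → [ikizazak]
  4 Pre-h Lowering: no change — [ikizazak]
  5 Initial Consonant Epenthesis: [ikizazak] → [tikizazak]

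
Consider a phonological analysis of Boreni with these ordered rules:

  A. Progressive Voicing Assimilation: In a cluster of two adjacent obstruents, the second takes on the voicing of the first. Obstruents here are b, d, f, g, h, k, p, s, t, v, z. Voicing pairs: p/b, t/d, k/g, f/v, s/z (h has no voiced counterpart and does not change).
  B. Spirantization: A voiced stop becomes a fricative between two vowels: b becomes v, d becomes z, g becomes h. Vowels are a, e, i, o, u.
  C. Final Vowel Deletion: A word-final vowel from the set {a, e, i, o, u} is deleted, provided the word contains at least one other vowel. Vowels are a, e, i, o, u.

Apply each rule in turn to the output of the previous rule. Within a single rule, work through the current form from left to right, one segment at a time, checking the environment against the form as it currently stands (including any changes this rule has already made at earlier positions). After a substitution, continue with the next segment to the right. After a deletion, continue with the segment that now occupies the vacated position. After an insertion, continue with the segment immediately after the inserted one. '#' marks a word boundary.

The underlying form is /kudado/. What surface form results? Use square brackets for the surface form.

[kuzaz]

A Progressive Voicing Assimilation: no change — [kudado]
B Spirantization: [kudado] → [kuzazo]
C Final Vowel Deletion: [kuzazo] → [kuzaz]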